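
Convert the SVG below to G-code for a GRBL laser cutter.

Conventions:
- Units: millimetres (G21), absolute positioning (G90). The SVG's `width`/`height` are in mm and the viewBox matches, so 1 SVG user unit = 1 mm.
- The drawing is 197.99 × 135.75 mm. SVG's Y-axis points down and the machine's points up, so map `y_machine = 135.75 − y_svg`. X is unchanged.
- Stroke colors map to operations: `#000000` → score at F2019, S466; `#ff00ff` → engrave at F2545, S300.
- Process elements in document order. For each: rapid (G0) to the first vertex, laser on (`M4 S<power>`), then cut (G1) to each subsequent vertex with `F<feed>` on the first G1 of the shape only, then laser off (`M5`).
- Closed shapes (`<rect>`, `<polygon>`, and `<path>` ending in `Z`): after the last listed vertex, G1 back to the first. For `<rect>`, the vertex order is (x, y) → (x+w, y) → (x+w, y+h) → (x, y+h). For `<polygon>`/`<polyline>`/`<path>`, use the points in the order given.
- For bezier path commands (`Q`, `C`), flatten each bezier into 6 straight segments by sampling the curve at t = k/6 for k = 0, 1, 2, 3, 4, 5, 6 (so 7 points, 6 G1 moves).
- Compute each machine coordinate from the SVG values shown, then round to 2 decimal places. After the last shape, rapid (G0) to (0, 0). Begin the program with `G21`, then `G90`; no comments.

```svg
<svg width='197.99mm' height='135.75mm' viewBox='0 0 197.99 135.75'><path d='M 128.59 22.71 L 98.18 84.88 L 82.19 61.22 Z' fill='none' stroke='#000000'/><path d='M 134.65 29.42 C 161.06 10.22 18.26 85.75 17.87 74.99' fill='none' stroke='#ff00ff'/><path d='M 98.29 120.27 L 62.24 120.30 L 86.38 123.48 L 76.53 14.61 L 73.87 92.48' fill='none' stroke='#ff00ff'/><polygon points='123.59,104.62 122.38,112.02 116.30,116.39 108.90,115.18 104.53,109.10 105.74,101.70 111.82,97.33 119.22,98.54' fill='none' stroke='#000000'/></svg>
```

1 u = 1 mm; y_m = 135.75 − y.

[1] `<path>` closed polygon, #000000→score S466 F2019: (128.59,113.04) → (98.18,50.87) → (82.19,74.53) → (128.59,113.04) (closed)

[2] `<path>` cubic bezier, #ff00ff→engrave S300 F2545: (134.65,106.33) → (135.20,108.87) → (116.20,100.66) → (86.31,86.71) → (54.19,72.06) → (28.49,61.73) → (17.87,60.76)

[3] `<path>` open polyline, #ff00ff→engrave S300 F2545: (98.29,15.48) → (62.24,15.45) → (86.38,12.27) → (76.53,121.14) → (73.87,43.27)

[4] `<polygon>` regular polygon, #000000→score S466 F2019: (123.59,31.13) → (122.38,23.73) → (116.30,19.36) → (108.90,20.57) → (104.53,26.65) → (105.74,34.05) → (111.82,38.42) → (119.22,37.21) → (123.59,31.13) (closed)

G21
G90
G0 X128.59 Y113.04
M4 S466
G1 X98.18 Y50.87 F2019
G1 X82.19 Y74.53
G1 X128.59 Y113.04
M5
G0 X134.65 Y106.33
M4 S300
G1 X135.20 Y108.87 F2545
G1 X116.20 Y100.66
G1 X86.31 Y86.71
G1 X54.19 Y72.06
G1 X28.49 Y61.73
G1 X17.87 Y60.76
M5
G0 X98.29 Y15.48
M4 S300
G1 X62.24 Y15.45 F2545
G1 X86.38 Y12.27
G1 X76.53 Y121.14
G1 X73.87 Y43.27
M5
G0 X123.59 Y31.13
M4 S466
G1 X122.38 Y23.73 F2019
G1 X116.30 Y19.36
G1 X108.90 Y20.57
G1 X104.53 Y26.65
G1 X105.74 Y34.05
G1 X111.82 Y38.42
G1 X119.22 Y37.21
G1 X123.59 Y31.13
M5
G0 X0.00 Y0.00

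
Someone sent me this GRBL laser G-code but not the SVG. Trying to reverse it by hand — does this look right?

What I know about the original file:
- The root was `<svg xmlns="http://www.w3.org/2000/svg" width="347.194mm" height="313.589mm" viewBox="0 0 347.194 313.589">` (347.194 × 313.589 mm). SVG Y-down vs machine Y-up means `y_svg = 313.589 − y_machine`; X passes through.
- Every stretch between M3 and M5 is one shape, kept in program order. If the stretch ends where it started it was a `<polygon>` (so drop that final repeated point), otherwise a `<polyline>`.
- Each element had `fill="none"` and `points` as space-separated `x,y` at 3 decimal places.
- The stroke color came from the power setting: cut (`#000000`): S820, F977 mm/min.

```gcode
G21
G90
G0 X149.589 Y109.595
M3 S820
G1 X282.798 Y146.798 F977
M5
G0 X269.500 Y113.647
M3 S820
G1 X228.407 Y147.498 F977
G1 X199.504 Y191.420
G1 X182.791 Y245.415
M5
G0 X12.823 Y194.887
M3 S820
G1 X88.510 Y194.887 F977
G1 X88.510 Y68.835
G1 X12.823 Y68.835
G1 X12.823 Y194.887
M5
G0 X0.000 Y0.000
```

<svg xmlns="http://www.w3.org/2000/svg" width="347.194mm" height="313.589mm" viewBox="0 0 347.194 313.589">
  <polyline points="149.589,203.994 282.798,166.791" fill="none" stroke="#000000"/>
  <polyline points="269.500,199.942 228.407,166.091 199.504,122.169 182.791,68.174" fill="none" stroke="#000000"/>
  <polygon points="12.823,118.702 88.510,118.702 88.510,244.754 12.823,244.754" fill="none" stroke="#000000"/>
</svg>

y_svg = 313.589 − y_m. Every run uses S820, so all elements get stroke `#000000` (cut).

[1] open run; points: 149.589,203.994 282.798,166.791

[2] open run; points: 269.500,199.942 228.407,166.091 199.504,122.169 182.791,68.174

[3] closed run; points: 12.823,118.702 88.510,118.702 88.510,244.754 12.823,244.754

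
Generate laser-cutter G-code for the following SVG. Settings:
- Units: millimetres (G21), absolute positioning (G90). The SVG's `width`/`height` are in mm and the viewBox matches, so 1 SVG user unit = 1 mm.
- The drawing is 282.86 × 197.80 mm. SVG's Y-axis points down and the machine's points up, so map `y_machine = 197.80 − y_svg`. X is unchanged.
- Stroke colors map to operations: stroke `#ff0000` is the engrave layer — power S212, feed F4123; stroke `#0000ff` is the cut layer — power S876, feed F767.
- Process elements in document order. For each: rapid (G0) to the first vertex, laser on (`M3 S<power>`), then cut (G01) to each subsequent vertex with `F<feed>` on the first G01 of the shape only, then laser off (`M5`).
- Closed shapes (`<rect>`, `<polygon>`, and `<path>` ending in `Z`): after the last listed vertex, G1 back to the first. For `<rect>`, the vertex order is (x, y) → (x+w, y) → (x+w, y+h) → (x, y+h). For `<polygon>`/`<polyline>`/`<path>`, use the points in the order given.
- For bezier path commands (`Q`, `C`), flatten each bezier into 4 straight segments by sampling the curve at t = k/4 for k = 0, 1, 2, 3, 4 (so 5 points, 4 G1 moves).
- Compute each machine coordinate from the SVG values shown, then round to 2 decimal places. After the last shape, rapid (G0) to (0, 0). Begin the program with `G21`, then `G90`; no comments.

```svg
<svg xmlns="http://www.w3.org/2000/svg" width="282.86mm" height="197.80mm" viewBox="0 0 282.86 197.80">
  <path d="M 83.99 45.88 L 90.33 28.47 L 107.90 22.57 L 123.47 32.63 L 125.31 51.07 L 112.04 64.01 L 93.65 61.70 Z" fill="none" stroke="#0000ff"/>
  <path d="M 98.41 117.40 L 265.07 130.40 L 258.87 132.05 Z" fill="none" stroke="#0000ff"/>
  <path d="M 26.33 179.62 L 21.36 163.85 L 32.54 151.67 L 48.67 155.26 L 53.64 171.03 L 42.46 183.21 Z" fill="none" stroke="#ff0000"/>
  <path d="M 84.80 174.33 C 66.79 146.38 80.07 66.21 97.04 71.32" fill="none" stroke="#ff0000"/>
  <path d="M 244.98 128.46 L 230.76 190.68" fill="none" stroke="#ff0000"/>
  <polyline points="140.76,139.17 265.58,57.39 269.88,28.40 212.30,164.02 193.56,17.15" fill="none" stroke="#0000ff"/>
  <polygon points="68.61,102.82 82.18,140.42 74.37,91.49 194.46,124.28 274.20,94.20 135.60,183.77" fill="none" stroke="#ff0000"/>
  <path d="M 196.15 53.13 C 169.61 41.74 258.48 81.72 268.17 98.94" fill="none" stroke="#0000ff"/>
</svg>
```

G21
G90
G0 X83.99 Y151.92
M3 S876
G01 X90.33 Y169.33 F767
G01 X107.90 Y175.23
G01 X123.47 Y165.17
G01 X125.31 Y146.73
G01 X112.04 Y133.79
G01 X93.65 Y136.10
G01 X83.99 Y151.92
M5
G0 X98.41 Y80.40
M3 S876
G01 X265.07 Y67.40 F767
G01 X258.87 Y65.75
G01 X98.41 Y80.40
M5
G0 X26.33 Y18.18
M3 S212
G01 X21.36 Y33.95 F4123
G01 X32.54 Y46.13
G01 X48.67 Y42.54
G01 X53.64 Y26.77
G01 X42.46 Y14.59
G01 X26.33 Y18.18
M5
G0 X84.80 Y23.47
M3 S212
G01 X76.73 Y52.08 F4123
G01 X77.80 Y87.37
G01 X85.44 Y116.47
G01 X97.04 Y126.48
M5
G0 X244.98 Y69.34
M3 S212
G01 X230.76 Y7.12 F4123
M5
G0 X140.76 Y58.63
M3 S876
G01 X265.58 Y140.41 F767
G01 X269.88 Y169.40
G01 X212.30 Y33.78
G01 X193.56 Y180.65
M5
G0 X68.61 Y94.98
M3 S212
G01 X82.18 Y57.38 F4123
G01 X74.37 Y106.31
G01 X194.46 Y73.52
G01 X274.20 Y103.60
G01 X135.60 Y14.03
G01 X68.61 Y94.98
M5
G0 X196.15 Y144.67
M3 S876
G01 X194.84 Y144.74 F767
G01 X218.57 Y132.49
G01 X249.10 Y114.88
G01 X268.17 Y98.86
M5
G0 X0.00 Y0.00

viewBox `0 0 282.86 197.80` with mm width/height → 1 unit = 1 mm. Flip: y_m = 197.80 − y_svg.

**Shape 1** — `<path>` regular polygon, stroke `#0000ff` → cut (S876, F767). Machine vertices: (83.99,151.92) → (90.33,169.33) → (107.90,175.23) → (123.47,165.17) → (125.31,146.73) → (112.04,133.79) → (93.65,136.10) → (83.99,151.92). Closed: final G1 returns to the first vertex.

**Shape 2** — `<path>` closed polygon, stroke `#0000ff` → cut (S876, F767). Machine vertices: (98.41,80.40) → (265.07,67.40) → (258.87,65.75) → (98.41,80.40). Closed: final G1 returns to the first vertex.

**Shape 3** — `<path>` regular polygon, stroke `#ff0000` → engrave (S212, F4123). Machine vertices: (26.33,18.18) → (21.36,33.95) → (32.54,46.13) → (48.67,42.54) → (53.64,26.77) → (42.46,14.59) → (26.33,18.18). Closed: final G1 returns to the first vertex.

**Shape 4** — `<path>` cubic bezier, stroke `#ff0000` → engrave (S212, F4123). Control points (SVG): P0=(84.80,174.33), P1=(66.79,146.38), P2=(80.07,66.21), P3=(97.04,71.32); sampled at t=k/4. Machine vertices: (84.80,23.47) → (76.73,52.08) → (77.80,87.37) → (85.44,116.47) → (97.04,126.48). Open path.

**Shape 5** — `<path>` line segment, stroke `#ff0000` → engrave (S212, F4123). Machine vertices: (244.98,69.34) → (230.76,7.12). Open path.

**Shape 6** — `<polyline>` open polyline, stroke `#0000ff` → cut (S876, F767). Machine vertices: (140.76,58.63) → (265.58,140.41) → (269.88,169.40) → (212.30,33.78) → (193.56,180.65). Open path.

**Shape 7** — `<polygon>` closed polygon, stroke `#ff0000` → engrave (S212, F4123). Machine vertices: (68.61,94.98) → (82.18,57.38) → (74.37,106.31) → (194.46,73.52) → (274.20,103.60) → (135.60,14.03) → (68.61,94.98). Closed: final G1 returns to the first vertex.

**Shape 8** — `<path>` cubic bezier, stroke `#0000ff` → cut (S876, F767). Control points (SVG): P0=(196.15,53.13), P1=(169.61,41.74), P2=(258.48,81.72), P3=(268.17,98.94); sampled at t=k/4. Machine vertices: (196.15,144.67) → (194.84,144.74) → (218.57,132.49) → (249.10,114.88) → (268.17,98.86). Open path.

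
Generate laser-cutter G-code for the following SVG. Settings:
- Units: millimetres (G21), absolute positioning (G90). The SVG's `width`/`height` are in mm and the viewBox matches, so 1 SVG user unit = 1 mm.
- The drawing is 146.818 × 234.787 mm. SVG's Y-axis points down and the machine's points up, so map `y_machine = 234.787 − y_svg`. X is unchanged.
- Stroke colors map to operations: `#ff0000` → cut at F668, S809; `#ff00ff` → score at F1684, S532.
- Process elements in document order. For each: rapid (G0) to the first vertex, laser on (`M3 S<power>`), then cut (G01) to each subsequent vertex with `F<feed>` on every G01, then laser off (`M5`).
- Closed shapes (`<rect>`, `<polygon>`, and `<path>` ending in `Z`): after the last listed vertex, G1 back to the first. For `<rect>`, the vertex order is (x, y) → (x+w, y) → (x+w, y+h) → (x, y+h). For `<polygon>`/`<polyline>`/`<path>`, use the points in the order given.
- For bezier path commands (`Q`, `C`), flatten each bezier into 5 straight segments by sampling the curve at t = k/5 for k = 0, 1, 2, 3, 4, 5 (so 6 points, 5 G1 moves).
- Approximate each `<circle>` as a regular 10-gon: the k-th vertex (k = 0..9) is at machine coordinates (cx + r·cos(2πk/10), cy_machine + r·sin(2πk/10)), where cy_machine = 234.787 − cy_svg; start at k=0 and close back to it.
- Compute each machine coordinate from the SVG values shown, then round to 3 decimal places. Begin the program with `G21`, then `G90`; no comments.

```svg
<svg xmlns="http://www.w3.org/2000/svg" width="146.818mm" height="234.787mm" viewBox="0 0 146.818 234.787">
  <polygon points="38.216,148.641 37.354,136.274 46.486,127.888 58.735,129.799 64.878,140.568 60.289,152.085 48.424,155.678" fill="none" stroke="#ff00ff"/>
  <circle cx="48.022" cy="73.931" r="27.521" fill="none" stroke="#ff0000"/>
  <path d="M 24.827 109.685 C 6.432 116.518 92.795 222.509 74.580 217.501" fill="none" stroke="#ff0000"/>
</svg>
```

Since the viewBox matches the mm dimensions, user units are millimetres directly. The only transform is the Y-flip y_m = 234.787 − y_svg.

Shape 1 is a regular polygon drawn with `<polygon>`. Its stroke #ff00ff means score at S532, F1684. After flipping Y the toolpath is (38.216,86.146) → (37.354,98.513) → (46.486,106.899) → (58.735,104.988) → (64.878,94.219) → (60.289,82.702) → (48.424,79.109) → (38.216,86.146), returning to the start.

Shape 2 is a circle drawn with `<circle>`. Its stroke #ff0000 means cut at S809, F668. After flipping Y the toolpath is (75.543,160.856) → (70.287,177.032) → (56.526,187.030) → (39.518,187.030) → (25.757,177.032) → (20.501,160.856) → (25.757,144.680) → (39.518,134.682) → (56.526,134.682) → (70.287,144.680) → (75.543,160.856), returning to the start.

Shape 3 is a cubic bezier drawn with `<path>`. Its stroke #ff0000 means cut at S809, F668. After flipping Y the toolpath is (24.827,125.102) → (24.686,110.784) → (39.639,82.757) → (59.638,51.106) → (74.634,25.920) → (74.580,17.286).

G21
G90
G0 X38.216 Y86.146
M3 S532
G01 X37.354 Y98.513 F1684
G01 X46.486 Y106.899 F1684
G01 X58.735 Y104.988 F1684
G01 X64.878 Y94.219 F1684
G01 X60.289 Y82.702 F1684
G01 X48.424 Y79.109 F1684
G01 X38.216 Y86.146 F1684
M5
G0 X75.543 Y160.856
M3 S809
G01 X70.287 Y177.032 F668
G01 X56.526 Y187.030 F668
G01 X39.518 Y187.030 F668
G01 X25.757 Y177.032 F668
G01 X20.501 Y160.856 F668
G01 X25.757 Y144.680 F668
G01 X39.518 Y134.682 F668
G01 X56.526 Y134.682 F668
G01 X70.287 Y144.680 F668
G01 X75.543 Y160.856 F668
M5
G0 X24.827 Y125.102
M3 S809
G01 X24.686 Y110.784 F668
G01 X39.639 Y82.757 F668
G01 X59.638 Y51.106 F668
G01 X74.634 Y25.920 F668
G01 X74.580 Y17.286 F668
M5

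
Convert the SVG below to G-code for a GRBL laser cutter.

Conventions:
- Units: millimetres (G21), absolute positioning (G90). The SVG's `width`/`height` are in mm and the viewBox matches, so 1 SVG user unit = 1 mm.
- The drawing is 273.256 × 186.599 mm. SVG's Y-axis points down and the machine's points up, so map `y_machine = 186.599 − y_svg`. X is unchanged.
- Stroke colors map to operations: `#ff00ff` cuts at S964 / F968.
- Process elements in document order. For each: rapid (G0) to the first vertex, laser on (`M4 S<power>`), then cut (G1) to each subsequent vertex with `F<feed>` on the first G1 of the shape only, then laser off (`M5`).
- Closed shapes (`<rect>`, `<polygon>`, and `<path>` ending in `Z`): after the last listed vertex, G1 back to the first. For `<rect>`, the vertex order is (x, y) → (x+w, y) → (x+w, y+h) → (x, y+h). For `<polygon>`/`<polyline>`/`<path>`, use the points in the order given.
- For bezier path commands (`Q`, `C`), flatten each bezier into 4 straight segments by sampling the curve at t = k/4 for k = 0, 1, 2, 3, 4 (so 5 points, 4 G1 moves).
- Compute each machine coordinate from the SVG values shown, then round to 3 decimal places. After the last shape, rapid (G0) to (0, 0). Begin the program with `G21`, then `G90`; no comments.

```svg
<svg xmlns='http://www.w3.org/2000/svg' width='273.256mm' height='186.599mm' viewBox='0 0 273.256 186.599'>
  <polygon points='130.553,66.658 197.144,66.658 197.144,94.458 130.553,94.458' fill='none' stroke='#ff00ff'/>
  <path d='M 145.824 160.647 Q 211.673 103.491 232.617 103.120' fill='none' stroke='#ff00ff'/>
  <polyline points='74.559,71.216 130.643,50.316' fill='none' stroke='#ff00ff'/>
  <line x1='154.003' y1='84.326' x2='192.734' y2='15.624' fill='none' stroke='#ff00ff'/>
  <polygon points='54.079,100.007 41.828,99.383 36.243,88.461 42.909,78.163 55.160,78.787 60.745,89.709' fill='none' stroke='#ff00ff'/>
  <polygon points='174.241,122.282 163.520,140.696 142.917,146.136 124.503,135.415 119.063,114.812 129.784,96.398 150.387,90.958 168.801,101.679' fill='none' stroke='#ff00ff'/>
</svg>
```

Since the viewBox matches the mm dimensions, user units are millimetres directly. The only transform is the Y-flip y_m = 186.599 − y_svg.

Shape 1 is a rectangle drawn with `<polygon>`. Its stroke #ff00ff means cut at S964, F968. After flipping Y the toolpath is (130.553,119.941) → (197.144,119.941) → (197.144,92.141) → (130.553,92.141) → (130.553,119.941), returning to the start.

Shape 2 is a quadratic bezier drawn with `<path>`. Its stroke #ff00ff means cut at S964, F968. After flipping Y the toolpath is (145.824,25.952) → (175.942,50.981) → (200.447,68.912) → (219.338,79.744) → (232.617,83.479).

Shape 3 is a line segment drawn with `<polyline>`. Its stroke #ff00ff means cut at S964, F968. After flipping Y the toolpath is (74.559,115.383) → (130.643,136.283).

Shape 4 is a line segment drawn with `<line>`. Its stroke #ff00ff means cut at S964, F968. After flipping Y the toolpath is (154.003,102.273) → (192.734,170.975).

Shape 5 is a regular polygon drawn with `<polygon>`. Its stroke #ff00ff means cut at S964, F968. After flipping Y the toolpath is (54.079,86.592) → (41.828,87.216) → (36.243,98.138) → (42.909,108.436) → (55.160,107.812) → (60.745,96.890) → (54.079,86.592), returning to the start.

Shape 6 is a regular polygon drawn with `<polygon>`. Its stroke #ff00ff means cut at S964, F968. After flipping Y the toolpath is (174.241,64.317) → (163.520,45.903) → (142.917,40.463) → (124.503,51.184) → (119.063,71.787) → (129.784,90.201) → (150.387,95.641) → (168.801,84.920) → (174.241,64.317), returning to the start.

G21
G90
G0 X130.553 Y119.941
M4 S964
G1 X197.144 Y119.941 F968
G1 X197.144 Y92.141
G1 X130.553 Y92.141
G1 X130.553 Y119.941
M5
G0 X145.824 Y25.952
M4 S964
G1 X175.942 Y50.981 F968
G1 X200.447 Y68.912
G1 X219.338 Y79.744
G1 X232.617 Y83.479
M5
G0 X74.559 Y115.383
M4 S964
G1 X130.643 Y136.283 F968
M5
G0 X154.003 Y102.273
M4 S964
G1 X192.734 Y170.975 F968
M5
G0 X54.079 Y86.592
M4 S964
G1 X41.828 Y87.216 F968
G1 X36.243 Y98.138
G1 X42.909 Y108.436
G1 X55.160 Y107.812
G1 X60.745 Y96.890
G1 X54.079 Y86.592
M5
G0 X174.241 Y64.317
M4 S964
G1 X163.520 Y45.903 F968
G1 X142.917 Y40.463
G1 X124.503 Y51.184
G1 X119.063 Y71.787
G1 X129.784 Y90.201
G1 X150.387 Y95.641
G1 X168.801 Y84.920
G1 X174.241 Y64.317
M5
G0 X0.000 Y0.000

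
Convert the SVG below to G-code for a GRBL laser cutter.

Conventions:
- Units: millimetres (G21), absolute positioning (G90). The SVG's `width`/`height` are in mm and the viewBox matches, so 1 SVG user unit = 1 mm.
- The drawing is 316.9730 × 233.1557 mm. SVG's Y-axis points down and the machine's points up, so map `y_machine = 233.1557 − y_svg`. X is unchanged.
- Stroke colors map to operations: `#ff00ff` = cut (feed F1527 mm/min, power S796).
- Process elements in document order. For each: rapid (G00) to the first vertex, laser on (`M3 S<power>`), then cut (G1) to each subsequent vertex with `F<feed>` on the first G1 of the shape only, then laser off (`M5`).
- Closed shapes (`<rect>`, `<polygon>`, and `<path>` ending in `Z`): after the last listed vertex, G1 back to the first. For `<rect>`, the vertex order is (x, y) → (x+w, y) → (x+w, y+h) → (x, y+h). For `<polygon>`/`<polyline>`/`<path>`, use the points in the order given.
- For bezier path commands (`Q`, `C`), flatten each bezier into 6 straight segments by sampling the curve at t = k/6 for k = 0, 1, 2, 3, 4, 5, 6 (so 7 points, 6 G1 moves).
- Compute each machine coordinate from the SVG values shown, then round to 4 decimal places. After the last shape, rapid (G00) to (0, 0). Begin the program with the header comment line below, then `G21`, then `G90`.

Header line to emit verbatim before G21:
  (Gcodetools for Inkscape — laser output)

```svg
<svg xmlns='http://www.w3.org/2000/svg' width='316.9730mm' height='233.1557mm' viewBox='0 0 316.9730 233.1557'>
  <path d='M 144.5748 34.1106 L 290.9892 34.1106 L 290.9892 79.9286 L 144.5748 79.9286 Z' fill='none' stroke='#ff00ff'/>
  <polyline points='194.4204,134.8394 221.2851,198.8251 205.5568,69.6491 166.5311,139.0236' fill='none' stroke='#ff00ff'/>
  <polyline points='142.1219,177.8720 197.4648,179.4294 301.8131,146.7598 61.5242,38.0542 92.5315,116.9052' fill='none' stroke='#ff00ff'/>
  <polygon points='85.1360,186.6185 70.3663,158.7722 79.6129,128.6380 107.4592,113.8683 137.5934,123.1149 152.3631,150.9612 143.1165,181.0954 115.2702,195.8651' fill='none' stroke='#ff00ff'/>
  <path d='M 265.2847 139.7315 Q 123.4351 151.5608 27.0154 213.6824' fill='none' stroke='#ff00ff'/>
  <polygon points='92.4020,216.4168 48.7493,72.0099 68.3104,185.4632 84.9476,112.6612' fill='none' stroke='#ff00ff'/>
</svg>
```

1 u = 1 mm; y_m = 233.1557 − y.

[1] `<path>` rectangle, #ff00ff→cut S796 F1527: (144.5748,199.0451) → (290.9892,199.0451) → (290.9892,153.2271) → (144.5748,153.2271) → (144.5748,199.0451) (closed)

[2] `<polyline>` open polyline, #ff00ff→cut S796 F1527: (194.4204,98.3163) → (221.2851,34.3306) → (205.5568,163.5066) → (166.5311,94.1321)

[3] `<polyline>` open polyline, #ff00ff→cut S796 F1527: (142.1219,55.2837) → (197.4648,53.7263) → (301.8131,86.3959) → (61.5242,195.1015) → (92.5315,116.2505)

[4] `<polygon>` regular polygon, #ff00ff→cut S796 F1527: (85.1360,46.5372) → (70.3663,74.3835) → (79.6129,104.5177) → (107.4592,119.2874) → (137.5934,110.0408) → (152.3631,82.1945) → (143.1165,52.0603) → (115.2702,37.2906) → (85.1360,46.5372) (closed)

[5] `<path>` quadratic bezier, #ff00ff→cut S796 F1527: (265.2847,93.4242) → (219.2634,88.0841) → (175.7661,79.9500) → (134.7926,69.0218) → (96.3430,55.2997) → (60.4172,38.7835) → (27.0154,19.4733)

[6] `<polygon>` closed polygon, #ff00ff→cut S796 F1527: (92.4020,16.7389) → (48.7493,161.1458) → (68.3104,47.6925) → (84.9476,120.4945) → (92.4020,16.7389) (closed)

(Gcodetools for Inkscape — laser output)
G21
G90
G00 X144.5748 Y199.0451
M3 S796
G1 X290.9892 Y199.0451 F1527
G1 X290.9892 Y153.2271
G1 X144.5748 Y153.2271
G1 X144.5748 Y199.0451
M5
G00 X194.4204 Y98.3163
M3 S796
G1 X221.2851 Y34.3306 F1527
G1 X205.5568 Y163.5066
G1 X166.5311 Y94.1321
M5
G00 X142.1219 Y55.2837
M3 S796
G1 X197.4648 Y53.7263 F1527
G1 X301.8131 Y86.3959
G1 X61.5242 Y195.1015
G1 X92.5315 Y116.2505
M5
G00 X85.1360 Y46.5372
M3 S796
G1 X70.3663 Y74.3835 F1527
G1 X79.6129 Y104.5177
G1 X107.4592 Y119.2874
G1 X137.5934 Y110.0408
G1 X152.3631 Y82.1945
G1 X143.1165 Y52.0603
G1 X115.2702 Y37.2906
G1 X85.1360 Y46.5372
M5
G00 X265.2847 Y93.4242
M3 S796
G1 X219.2634 Y88.0841 F1527
G1 X175.7661 Y79.9500
G1 X134.7926 Y69.0218
G1 X96.3430 Y55.2997
G1 X60.4172 Y38.7835
G1 X27.0154 Y19.4733
M5
G00 X92.4020 Y16.7389
M3 S796
G1 X48.7493 Y161.1458 F1527
G1 X68.3104 Y47.6925
G1 X84.9476 Y120.4945
G1 X92.4020 Y16.7389
M5
G00 X0.0000 Y0.0000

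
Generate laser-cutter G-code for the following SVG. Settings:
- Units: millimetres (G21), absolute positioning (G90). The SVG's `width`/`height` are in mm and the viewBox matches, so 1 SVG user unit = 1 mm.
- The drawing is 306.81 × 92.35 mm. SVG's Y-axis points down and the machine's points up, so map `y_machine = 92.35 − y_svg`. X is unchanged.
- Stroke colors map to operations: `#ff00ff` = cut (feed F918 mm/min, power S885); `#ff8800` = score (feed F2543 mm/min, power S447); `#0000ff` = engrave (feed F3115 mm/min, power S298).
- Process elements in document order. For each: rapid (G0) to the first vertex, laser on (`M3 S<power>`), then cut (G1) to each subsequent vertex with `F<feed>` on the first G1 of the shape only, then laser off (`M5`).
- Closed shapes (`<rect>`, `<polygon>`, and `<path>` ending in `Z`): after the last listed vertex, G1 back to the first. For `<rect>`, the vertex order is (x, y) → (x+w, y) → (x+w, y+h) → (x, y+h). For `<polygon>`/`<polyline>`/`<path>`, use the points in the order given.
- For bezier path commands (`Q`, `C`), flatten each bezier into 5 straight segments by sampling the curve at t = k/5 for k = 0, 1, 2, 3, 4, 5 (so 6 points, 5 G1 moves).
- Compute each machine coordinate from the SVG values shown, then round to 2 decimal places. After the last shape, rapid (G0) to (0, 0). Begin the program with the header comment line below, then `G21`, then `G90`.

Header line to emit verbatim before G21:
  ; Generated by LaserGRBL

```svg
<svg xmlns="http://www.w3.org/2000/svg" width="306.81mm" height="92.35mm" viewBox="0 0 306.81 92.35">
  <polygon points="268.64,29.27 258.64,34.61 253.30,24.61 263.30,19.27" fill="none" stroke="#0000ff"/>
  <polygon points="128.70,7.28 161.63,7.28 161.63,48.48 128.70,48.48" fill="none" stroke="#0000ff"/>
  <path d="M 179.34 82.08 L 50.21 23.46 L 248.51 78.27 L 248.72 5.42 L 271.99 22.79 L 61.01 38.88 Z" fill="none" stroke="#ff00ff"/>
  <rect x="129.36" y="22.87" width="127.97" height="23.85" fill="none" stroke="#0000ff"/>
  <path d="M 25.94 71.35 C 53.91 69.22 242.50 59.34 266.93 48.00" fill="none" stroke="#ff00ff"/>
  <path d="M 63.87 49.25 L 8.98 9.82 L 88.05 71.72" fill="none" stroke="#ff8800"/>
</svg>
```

; Generated by LaserGRBL
G21
G90
G0 X268.64 Y63.08
M3 S298
G1 X258.64 Y57.74 F3115
G1 X253.30 Y67.74
G1 X263.30 Y73.08
G1 X268.64 Y63.08
M5
G0 X128.70 Y85.07
M3 S298
G1 X161.63 Y85.07 F3115
G1 X161.63 Y43.87
G1 X128.70 Y43.87
G1 X128.70 Y85.07
M5
G0 X179.34 Y10.27
M3 S885
G1 X50.21 Y68.89 F918
G1 X248.51 Y14.08
G1 X248.72 Y86.93
G1 X271.99 Y69.56
G1 X61.01 Y53.47
G1 X179.34 Y10.27
M5
G0 X129.36 Y69.48
M3 S298
G1 X257.33 Y69.48 F3115
G1 X257.33 Y45.63
G1 X129.36 Y45.63
G1 X129.36 Y69.48
M5
G0 X25.94 Y21.00
M3 S885
G1 X59.40 Y23.16 F918
G1 X115.82 Y26.87
G1 X179.60 Y31.85
G1 X235.17 Y37.77
G1 X266.93 Y44.35
M5
G0 X63.87 Y43.10
M3 S447
G1 X8.98 Y82.53 F2543
G1 X88.05 Y20.63
M5
G0 X0.00 Y0.00

Since the viewBox matches the mm dimensions, user units are millimetres directly. The only transform is the Y-flip y_m = 92.35 − y_svg.

Shape 1 is a regular polygon drawn with `<polygon>`. Its stroke #0000ff means engrave at S298, F3115. After flipping Y the toolpath is (268.64,63.08) → (258.64,57.74) → (253.30,67.74) → (263.30,73.08) → (268.64,63.08), returning to the start.

Shape 2 is a rectangle drawn with `<polygon>`. Its stroke #0000ff means engrave at S298, F3115. After flipping Y the toolpath is (128.70,85.07) → (161.63,85.07) → (161.63,43.87) → (128.70,43.87) → (128.70,85.07), returning to the start.

Shape 3 is a closed polygon drawn with `<path>`. Its stroke #ff00ff means cut at S885, F918. After flipping Y the toolpath is (179.34,10.27) → (50.21,68.89) → (248.51,14.08) → (248.72,86.93) → (271.99,69.56) → (61.01,53.47) → (179.34,10.27), returning to the start.

Shape 4 is a rectangle drawn with `<rect>`. Its stroke #0000ff means engrave at S298, F3115. After flipping Y the toolpath is (129.36,69.48) → (257.33,69.48) → (257.33,45.63) → (129.36,45.63) → (129.36,69.48), returning to the start.

Shape 5 is a cubic bezier drawn with `<path>`. Its stroke #ff00ff means cut at S885, F918. After flipping Y the toolpath is (25.94,21.00) → (59.40,23.16) → (115.82,26.87) → (179.60,31.85) → (235.17,37.77) → (266.93,44.35).

Shape 6 is a open polyline drawn with `<path>`. Its stroke #ff8800 means score at S447, F2543. After flipping Y the toolpath is (63.87,43.10) → (8.98,82.53) → (88.05,20.63).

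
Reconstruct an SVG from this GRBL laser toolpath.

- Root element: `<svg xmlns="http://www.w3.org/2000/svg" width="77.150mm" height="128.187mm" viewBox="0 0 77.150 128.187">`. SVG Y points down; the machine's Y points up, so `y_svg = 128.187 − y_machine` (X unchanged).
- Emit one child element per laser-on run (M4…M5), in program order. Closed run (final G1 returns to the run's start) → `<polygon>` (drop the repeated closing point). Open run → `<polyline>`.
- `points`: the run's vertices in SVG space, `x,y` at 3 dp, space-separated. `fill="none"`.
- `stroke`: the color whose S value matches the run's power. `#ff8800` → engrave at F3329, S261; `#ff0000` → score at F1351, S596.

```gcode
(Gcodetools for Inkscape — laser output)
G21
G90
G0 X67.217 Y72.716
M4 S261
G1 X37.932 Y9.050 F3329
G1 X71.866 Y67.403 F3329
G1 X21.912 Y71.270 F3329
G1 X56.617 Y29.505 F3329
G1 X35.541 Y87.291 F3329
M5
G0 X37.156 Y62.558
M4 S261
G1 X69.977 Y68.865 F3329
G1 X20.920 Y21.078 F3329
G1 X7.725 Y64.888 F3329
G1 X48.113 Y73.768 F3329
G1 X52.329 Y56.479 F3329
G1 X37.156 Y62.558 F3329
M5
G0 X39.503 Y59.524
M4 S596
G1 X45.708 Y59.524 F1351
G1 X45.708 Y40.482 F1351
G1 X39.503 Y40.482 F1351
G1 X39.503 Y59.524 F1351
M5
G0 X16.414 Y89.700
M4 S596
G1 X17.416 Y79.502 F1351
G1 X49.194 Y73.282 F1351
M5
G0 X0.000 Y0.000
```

<svg xmlns="http://www.w3.org/2000/svg" width="77.150mm" height="128.187mm" viewBox="0 0 77.150 128.187">
  <polyline points="67.217,55.471 37.932,119.137 71.866,60.784 21.912,56.917 56.617,98.682 35.541,40.896" fill="none" stroke="#ff8800"/>
  <polygon points="37.156,65.629 69.977,59.322 20.920,107.109 7.725,63.299 48.113,54.419 52.329,71.708" fill="none" stroke="#ff8800"/>
  <polygon points="39.503,68.663 45.708,68.663 45.708,87.705 39.503,87.705" fill="none" stroke="#ff0000"/>
  <polyline points="16.414,38.487 17.416,48.685 49.194,54.905" fill="none" stroke="#ff0000"/>
</svg>

Each laser-on run becomes one SVG element. Flip Y back into SVG space with y_svg = 128.187 − y_machine.

Run 1: S261 ⇒ engrave layer `#ff8800`. The run is open, so emit a `<polyline>` with points (Y-flipped): 67.217,55.471 37.932,119.137 71.866,60.784 21.912,56.917 56.617,98.682 35.541,40.896.

Run 2: power S261 maps to stroke `#ff8800` (engrave). The run returns to its start, so emit a `<polygon>` with points (Y-flipped): 37.156,65.629 69.977,59.322 20.920,107.109 7.725,63.299 48.113,54.419 52.329,71.708.

Run 3: S596 ⇒ score layer `#ff0000`. The run returns to its start, so emit a `<polygon>` with points (Y-flipped): 39.503,68.663 45.708,68.663 45.708,87.705 39.503,87.705.

Run 4: S596 ⇒ score layer `#ff0000`. The run is open, so emit a `<polyline>` with points (Y-flipped): 16.414,38.487 17.416,48.685 49.194,54.905.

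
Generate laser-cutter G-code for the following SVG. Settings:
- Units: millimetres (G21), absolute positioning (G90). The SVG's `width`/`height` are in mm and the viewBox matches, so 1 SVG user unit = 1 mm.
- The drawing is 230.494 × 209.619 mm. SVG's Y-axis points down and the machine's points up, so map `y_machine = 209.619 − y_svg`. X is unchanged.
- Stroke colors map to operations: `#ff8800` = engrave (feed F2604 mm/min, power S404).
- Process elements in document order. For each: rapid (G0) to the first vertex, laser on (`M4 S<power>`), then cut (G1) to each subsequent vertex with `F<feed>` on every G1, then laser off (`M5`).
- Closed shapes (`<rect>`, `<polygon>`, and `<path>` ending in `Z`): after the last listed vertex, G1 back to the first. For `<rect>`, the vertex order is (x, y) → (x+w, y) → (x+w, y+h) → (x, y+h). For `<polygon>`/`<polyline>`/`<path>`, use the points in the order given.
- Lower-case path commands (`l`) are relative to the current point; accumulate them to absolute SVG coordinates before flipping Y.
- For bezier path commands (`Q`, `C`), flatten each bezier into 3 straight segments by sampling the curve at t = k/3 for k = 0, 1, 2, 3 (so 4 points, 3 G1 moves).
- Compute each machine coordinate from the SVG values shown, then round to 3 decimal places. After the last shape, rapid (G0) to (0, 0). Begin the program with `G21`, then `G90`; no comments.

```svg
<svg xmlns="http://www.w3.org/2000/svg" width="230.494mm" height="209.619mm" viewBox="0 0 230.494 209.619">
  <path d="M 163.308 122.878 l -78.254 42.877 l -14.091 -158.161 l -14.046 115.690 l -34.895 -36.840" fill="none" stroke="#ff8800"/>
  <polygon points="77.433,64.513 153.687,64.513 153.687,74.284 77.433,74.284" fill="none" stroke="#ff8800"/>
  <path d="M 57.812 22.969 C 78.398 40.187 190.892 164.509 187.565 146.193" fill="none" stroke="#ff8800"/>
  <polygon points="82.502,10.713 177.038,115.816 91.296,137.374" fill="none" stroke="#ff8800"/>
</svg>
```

1 u = 1 mm; y_m = 209.619 − y.

[1] `<path>` open polyline, #ff8800→engrave S404 F2604: (163.308,86.741) → (85.054,43.864) → (70.963,202.025) → (56.917,86.335) → (22.022,123.175)

[2] `<polygon>` rectangle, #ff8800→engrave S404 F2604: (77.433,145.106) → (153.687,145.106) → (153.687,135.335) → (77.433,135.335) → (77.433,145.106) (closed)

[3] `<path>` cubic bezier, #ff8800→engrave S404 F2604: (57.812,186.650) → (101.340,142.980) → (159.979,83.406) → (187.565,63.426)

[4] `<polygon>` closed polygon, #ff8800→engrave S404 F2604: (82.502,198.906) → (177.038,93.803) → (91.296,72.245) → (82.502,198.906) (closed)

G21
G90
G0 X163.308 Y86.741
M4 S404
G1 X85.054 Y43.864 F2604
G1 X70.963 Y202.025 F2604
G1 X56.917 Y86.335 F2604
G1 X22.022 Y123.175 F2604
M5
G0 X77.433 Y145.106
M4 S404
G1 X153.687 Y145.106 F2604
G1 X153.687 Y135.335 F2604
G1 X77.433 Y135.335 F2604
G1 X77.433 Y145.106 F2604
M5
G0 X57.812 Y186.650
M4 S404
G1 X101.340 Y142.980 F2604
G1 X159.979 Y83.406 F2604
G1 X187.565 Y63.426 F2604
M5
G0 X82.502 Y198.906
M4 S404
G1 X177.038 Y93.803 F2604
G1 X91.296 Y72.245 F2604
G1 X82.502 Y198.906 F2604
M5
G0 X0.000 Y0.000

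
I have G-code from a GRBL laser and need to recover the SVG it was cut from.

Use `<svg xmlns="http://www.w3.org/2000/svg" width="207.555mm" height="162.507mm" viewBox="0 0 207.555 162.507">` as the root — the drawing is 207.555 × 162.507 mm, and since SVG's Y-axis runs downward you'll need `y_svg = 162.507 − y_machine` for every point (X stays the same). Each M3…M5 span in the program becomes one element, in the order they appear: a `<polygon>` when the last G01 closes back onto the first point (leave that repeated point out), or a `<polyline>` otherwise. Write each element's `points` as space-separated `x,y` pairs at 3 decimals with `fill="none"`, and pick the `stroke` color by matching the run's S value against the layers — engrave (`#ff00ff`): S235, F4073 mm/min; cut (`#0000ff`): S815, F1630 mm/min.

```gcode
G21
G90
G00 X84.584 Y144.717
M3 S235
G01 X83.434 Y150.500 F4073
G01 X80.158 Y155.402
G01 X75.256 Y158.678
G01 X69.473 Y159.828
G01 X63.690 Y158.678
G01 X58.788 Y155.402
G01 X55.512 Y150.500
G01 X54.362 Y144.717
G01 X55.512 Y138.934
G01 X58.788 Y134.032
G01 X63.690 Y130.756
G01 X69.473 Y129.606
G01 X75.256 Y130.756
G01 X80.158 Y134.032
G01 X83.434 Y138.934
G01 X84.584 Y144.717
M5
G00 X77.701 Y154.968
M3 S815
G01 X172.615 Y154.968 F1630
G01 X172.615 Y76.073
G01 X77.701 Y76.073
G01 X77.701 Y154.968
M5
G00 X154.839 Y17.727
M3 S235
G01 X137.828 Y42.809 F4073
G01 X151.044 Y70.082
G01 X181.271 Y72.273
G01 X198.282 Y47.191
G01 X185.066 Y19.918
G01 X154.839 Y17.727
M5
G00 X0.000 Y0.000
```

<svg xmlns="http://www.w3.org/2000/svg" width="207.555mm" height="162.507mm" viewBox="0 0 207.555 162.507">
  <polygon points="84.584,17.790 83.434,12.007 80.158,7.105 75.256,3.829 69.473,2.679 63.690,3.829 58.788,7.105 55.512,12.007 54.362,17.790 55.512,23.573 58.788,28.475 63.690,31.751 69.473,32.901 75.256,31.751 80.158,28.475 83.434,23.573" fill="none" stroke="#ff00ff"/>
  <polygon points="77.701,7.539 172.615,7.539 172.615,86.434 77.701,86.434" fill="none" stroke="#0000ff"/>
  <polygon points="154.839,144.780 137.828,119.698 151.044,92.425 181.271,90.234 198.282,115.316 185.066,142.589" fill="none" stroke="#ff00ff"/>
</svg>

Each laser-on run becomes one SVG element. Flip Y back into SVG space with y_svg = 162.507 − y_machine.

Run 1: power S235 maps to stroke `#ff00ff` (engrave). The run returns to its start, so emit a `<polygon>` with points (Y-flipped): 84.584,17.790 83.434,12.007 80.158,7.105 75.256,3.829 69.473,2.679 63.690,3.829 58.788,7.105 55.512,12.007 54.362,17.790 55.512,23.573 58.788,28.475 63.690,31.751 69.473,32.901 75.256,31.751 80.158,28.475 83.434,23.573.

Run 2: power S815 maps to stroke `#0000ff` (cut). The run returns to its start, so emit a `<polygon>` with points (Y-flipped): 77.701,7.539 172.615,7.539 172.615,86.434 77.701,86.434.

Run 3: S235 ⇒ engrave layer `#ff00ff`. The run returns to its start, so emit a `<polygon>` with points (Y-flipped): 154.839,144.780 137.828,119.698 151.044,92.425 181.271,90.234 198.282,115.316 185.066,142.589.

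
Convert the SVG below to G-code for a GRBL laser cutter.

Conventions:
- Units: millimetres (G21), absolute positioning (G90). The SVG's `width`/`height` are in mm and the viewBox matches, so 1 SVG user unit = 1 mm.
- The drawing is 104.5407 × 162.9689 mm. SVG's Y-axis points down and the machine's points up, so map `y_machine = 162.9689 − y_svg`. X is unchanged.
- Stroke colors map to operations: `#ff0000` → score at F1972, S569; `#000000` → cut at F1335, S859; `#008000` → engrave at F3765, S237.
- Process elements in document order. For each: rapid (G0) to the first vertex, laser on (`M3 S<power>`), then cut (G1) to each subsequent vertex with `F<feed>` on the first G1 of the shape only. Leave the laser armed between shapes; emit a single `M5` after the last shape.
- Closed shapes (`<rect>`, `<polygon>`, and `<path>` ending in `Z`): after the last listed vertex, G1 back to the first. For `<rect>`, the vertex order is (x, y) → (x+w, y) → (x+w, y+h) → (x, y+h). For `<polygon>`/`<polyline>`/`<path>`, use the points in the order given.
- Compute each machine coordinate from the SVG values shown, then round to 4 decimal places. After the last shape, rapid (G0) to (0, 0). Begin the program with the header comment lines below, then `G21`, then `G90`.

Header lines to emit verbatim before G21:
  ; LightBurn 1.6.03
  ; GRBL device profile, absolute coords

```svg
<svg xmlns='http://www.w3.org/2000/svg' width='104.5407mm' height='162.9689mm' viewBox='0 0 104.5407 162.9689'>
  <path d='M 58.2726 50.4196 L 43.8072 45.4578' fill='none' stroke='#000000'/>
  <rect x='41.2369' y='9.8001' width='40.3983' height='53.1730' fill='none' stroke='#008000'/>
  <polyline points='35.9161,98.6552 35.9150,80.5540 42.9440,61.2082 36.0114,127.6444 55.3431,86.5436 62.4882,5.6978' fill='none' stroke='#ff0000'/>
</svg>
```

; LightBurn 1.6.03
; GRBL device profile, absolute coords
G21
G90
G0 X58.2726 Y112.5493
M3 S859
G1 X43.8072 Y117.5111 F1335
G0 X41.2369 Y153.1688
M3 S237
G1 X81.6352 Y153.1688 F3765
G1 X81.6352 Y99.9958
G1 X41.2369 Y99.9958
G1 X41.2369 Y153.1688
G0 X35.9161 Y64.3137
M3 S569
G1 X35.9150 Y82.4149 F1972
G1 X42.9440 Y101.7607
G1 X36.0114 Y35.3245
G1 X55.3431 Y76.4253
G1 X62.4882 Y157.2711
M5
G0 X0.0000 Y0.0000

Since the viewBox matches the mm dimensions, user units are millimetres directly. The only transform is the Y-flip y_m = 162.9689 − y_svg.

Shape 1 is a line segment drawn with `<path>`. Its stroke #000000 means cut at S859, F1335. After flipping Y the toolpath is (58.2726,112.5493) → (43.8072,117.5111).

Shape 2 is a rectangle drawn with `<rect>`. Its stroke #008000 means engrave at S237, F3765. After flipping Y the toolpath is (41.2369,153.1688) → (81.6352,153.1688) → (81.6352,99.9958) → (41.2369,99.9958) → (41.2369,153.1688), returning to the start.

Shape 3 is a open polyline drawn with `<polyline>`. Its stroke #ff0000 means score at S569, F1972. After flipping Y the toolpath is (35.9161,64.3137) → (35.9150,82.4149) → (42.9440,101.7607) → (36.0114,35.3245) → (55.3431,76.4253) → (62.4882,157.2711).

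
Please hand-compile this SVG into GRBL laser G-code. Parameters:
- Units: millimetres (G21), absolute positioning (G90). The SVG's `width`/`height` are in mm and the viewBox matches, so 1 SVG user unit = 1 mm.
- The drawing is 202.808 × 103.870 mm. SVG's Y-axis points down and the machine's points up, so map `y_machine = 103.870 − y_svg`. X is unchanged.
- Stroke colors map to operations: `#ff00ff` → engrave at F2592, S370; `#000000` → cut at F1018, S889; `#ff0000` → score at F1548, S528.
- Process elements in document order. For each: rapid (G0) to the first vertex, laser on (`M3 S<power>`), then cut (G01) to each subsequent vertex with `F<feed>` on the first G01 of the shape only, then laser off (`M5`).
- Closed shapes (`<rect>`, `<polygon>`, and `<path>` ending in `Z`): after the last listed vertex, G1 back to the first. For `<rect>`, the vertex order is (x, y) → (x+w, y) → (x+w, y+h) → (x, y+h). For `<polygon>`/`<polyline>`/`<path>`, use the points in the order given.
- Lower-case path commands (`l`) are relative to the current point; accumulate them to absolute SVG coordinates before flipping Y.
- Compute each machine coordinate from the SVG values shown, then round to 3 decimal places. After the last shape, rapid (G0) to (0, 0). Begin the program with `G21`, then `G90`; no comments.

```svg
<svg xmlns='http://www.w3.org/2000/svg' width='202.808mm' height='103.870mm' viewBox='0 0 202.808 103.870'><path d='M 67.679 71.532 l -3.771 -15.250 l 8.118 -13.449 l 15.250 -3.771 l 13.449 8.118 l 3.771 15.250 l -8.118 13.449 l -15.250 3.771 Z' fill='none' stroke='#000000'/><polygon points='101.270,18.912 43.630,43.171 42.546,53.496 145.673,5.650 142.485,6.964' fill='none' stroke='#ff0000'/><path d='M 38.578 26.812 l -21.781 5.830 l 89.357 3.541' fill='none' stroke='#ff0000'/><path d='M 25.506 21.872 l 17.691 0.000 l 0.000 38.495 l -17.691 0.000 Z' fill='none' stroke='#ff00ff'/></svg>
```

G21
G90
G0 X67.679 Y32.338
M3 S889
G01 X63.908 Y47.588 F1018
G01 X72.026 Y61.037
G01 X87.276 Y64.808
G01 X100.725 Y56.690
G01 X104.496 Y41.440
G01 X96.378 Y27.991
G01 X81.128 Y24.220
G01 X67.679 Y32.338
M5
G0 X101.270 Y84.958
M3 S528
G01 X43.630 Y60.699 F1548
G01 X42.546 Y50.374
G01 X145.673 Y98.220
G01 X142.485 Y96.906
G01 X101.270 Y84.958
M5
G0 X38.578 Y77.058
M3 S528
G01 X16.797 Y71.228 F1548
G01 X106.154 Y67.687
M5
G0 X25.506 Y81.998
M3 S370
G01 X43.197 Y81.998 F2592
G01 X43.197 Y43.503
G01 X25.506 Y43.503
G01 X25.506 Y81.998
M5
G0 X0.000 Y0.000

1 u = 1 mm; y_m = 103.870 − y.

[1] `<path>` regular polygon, #000000→cut S889 F1018: (67.679,32.338) → (63.908,47.588) → (72.026,61.037) → (87.276,64.808) → (100.725,56.690) → (104.496,41.440) → (96.378,27.991) → (81.128,24.220) → (67.679,32.338) (closed)

[2] `<polygon>` closed polygon, #ff0000→score S528 F1548: (101.270,84.958) → (43.630,60.699) → (42.546,50.374) → (145.673,98.220) → (142.485,96.906) → (101.270,84.958) (closed)

[3] `<path>` open polyline, #ff0000→score S528 F1548: (38.578,77.058) → (16.797,71.228) → (106.154,67.687)

[4] `<path>` rectangle, #ff00ff→engrave S370 F2592: (25.506,81.998) → (43.197,81.998) → (43.197,43.503) → (25.506,43.503) → (25.506,81.998) (closed)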